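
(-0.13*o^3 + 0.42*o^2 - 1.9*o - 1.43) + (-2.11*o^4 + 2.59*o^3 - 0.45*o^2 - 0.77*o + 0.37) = -2.11*o^4 + 2.46*o^3 - 0.03*o^2 - 2.67*o - 1.06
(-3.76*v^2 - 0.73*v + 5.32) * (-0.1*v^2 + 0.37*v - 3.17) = 0.376*v^4 - 1.3182*v^3 + 11.1171*v^2 + 4.2825*v - 16.8644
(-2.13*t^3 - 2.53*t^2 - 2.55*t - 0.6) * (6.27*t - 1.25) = -13.3551*t^4 - 13.2006*t^3 - 12.826*t^2 - 0.5745*t + 0.75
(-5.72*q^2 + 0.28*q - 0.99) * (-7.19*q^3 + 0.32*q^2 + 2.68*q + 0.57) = 41.1268*q^5 - 3.8436*q^4 - 8.1219*q^3 - 2.8268*q^2 - 2.4936*q - 0.5643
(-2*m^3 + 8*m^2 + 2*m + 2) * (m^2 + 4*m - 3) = -2*m^5 + 40*m^3 - 14*m^2 + 2*m - 6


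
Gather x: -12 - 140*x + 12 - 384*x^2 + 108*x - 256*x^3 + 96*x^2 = -256*x^3 - 288*x^2 - 32*x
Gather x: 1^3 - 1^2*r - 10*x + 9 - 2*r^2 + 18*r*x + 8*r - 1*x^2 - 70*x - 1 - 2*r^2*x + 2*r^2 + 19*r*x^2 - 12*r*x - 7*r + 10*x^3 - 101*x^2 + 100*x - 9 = 10*x^3 + x^2*(19*r - 102) + x*(-2*r^2 + 6*r + 20)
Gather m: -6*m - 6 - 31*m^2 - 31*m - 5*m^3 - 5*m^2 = -5*m^3 - 36*m^2 - 37*m - 6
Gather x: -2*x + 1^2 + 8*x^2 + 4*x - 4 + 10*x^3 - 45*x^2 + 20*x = 10*x^3 - 37*x^2 + 22*x - 3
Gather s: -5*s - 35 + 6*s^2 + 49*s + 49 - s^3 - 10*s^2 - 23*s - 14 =-s^3 - 4*s^2 + 21*s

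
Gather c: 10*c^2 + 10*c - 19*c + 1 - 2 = 10*c^2 - 9*c - 1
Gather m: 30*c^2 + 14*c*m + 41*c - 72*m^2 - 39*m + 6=30*c^2 + 41*c - 72*m^2 + m*(14*c - 39) + 6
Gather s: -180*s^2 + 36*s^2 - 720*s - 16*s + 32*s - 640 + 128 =-144*s^2 - 704*s - 512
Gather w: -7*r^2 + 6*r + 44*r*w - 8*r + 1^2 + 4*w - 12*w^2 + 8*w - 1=-7*r^2 - 2*r - 12*w^2 + w*(44*r + 12)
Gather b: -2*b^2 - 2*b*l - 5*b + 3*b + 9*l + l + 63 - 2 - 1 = -2*b^2 + b*(-2*l - 2) + 10*l + 60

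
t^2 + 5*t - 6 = (t - 1)*(t + 6)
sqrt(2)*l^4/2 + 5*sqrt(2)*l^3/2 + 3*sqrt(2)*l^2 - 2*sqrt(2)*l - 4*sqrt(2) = (l - 1)*(l + 2)^2*(sqrt(2)*l/2 + sqrt(2))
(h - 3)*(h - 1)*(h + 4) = h^3 - 13*h + 12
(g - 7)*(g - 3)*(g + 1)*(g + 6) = g^4 - 3*g^3 - 43*g^2 + 87*g + 126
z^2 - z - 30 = (z - 6)*(z + 5)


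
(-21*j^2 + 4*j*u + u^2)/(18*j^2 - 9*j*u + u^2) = (7*j + u)/(-6*j + u)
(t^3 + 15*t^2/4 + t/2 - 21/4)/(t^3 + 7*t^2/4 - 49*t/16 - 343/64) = 16*(t^2 + 2*t - 3)/(16*t^2 - 49)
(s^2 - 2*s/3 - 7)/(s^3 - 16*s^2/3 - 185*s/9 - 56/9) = 3*(s - 3)/(3*s^2 - 23*s - 8)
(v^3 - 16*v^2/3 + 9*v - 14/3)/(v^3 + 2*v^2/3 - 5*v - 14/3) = (v^2 - 3*v + 2)/(v^2 + 3*v + 2)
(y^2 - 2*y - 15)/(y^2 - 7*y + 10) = (y + 3)/(y - 2)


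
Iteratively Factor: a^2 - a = (a)*(a - 1)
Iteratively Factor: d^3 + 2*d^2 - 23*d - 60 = (d - 5)*(d^2 + 7*d + 12) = (d - 5)*(d + 3)*(d + 4)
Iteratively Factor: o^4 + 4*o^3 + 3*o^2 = (o + 3)*(o^3 + o^2) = (o + 1)*(o + 3)*(o^2) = o*(o + 1)*(o + 3)*(o)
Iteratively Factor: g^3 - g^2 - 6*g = (g)*(g^2 - g - 6) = g*(g - 3)*(g + 2)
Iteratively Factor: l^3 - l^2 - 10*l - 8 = (l - 4)*(l^2 + 3*l + 2) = (l - 4)*(l + 1)*(l + 2)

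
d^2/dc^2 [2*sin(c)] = -2*sin(c)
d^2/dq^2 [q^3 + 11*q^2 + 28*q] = 6*q + 22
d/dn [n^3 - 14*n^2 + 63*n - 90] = 3*n^2 - 28*n + 63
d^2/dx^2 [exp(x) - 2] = exp(x)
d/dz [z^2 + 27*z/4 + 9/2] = 2*z + 27/4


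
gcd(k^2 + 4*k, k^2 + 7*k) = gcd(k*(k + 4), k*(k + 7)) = k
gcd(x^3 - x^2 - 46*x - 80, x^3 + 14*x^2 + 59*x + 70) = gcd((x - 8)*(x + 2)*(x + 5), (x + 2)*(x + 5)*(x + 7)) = x^2 + 7*x + 10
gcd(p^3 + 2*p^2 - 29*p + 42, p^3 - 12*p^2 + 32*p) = 1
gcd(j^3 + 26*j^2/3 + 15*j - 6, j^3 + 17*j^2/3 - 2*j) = j^2 + 17*j/3 - 2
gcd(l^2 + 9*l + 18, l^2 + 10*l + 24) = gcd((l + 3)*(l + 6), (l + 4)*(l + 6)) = l + 6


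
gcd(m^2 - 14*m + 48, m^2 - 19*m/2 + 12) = m - 8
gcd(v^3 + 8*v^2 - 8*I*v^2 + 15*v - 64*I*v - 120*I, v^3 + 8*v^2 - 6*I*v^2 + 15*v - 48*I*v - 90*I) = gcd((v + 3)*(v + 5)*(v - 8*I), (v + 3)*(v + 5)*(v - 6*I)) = v^2 + 8*v + 15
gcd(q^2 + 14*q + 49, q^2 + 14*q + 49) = q^2 + 14*q + 49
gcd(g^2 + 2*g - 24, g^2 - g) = 1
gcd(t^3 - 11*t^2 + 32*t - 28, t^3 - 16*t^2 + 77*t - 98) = t^2 - 9*t + 14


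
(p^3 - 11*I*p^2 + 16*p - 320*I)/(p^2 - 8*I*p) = p - 3*I + 40/p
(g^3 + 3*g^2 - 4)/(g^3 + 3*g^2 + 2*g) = (g^2 + g - 2)/(g*(g + 1))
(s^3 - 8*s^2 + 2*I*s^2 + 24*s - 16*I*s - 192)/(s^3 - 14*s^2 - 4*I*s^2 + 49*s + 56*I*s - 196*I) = (s^2 + s*(-8 + 6*I) - 48*I)/(s^2 - 14*s + 49)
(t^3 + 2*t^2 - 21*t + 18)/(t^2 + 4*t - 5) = (t^2 + 3*t - 18)/(t + 5)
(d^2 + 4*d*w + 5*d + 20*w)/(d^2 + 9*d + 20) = (d + 4*w)/(d + 4)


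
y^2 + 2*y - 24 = (y - 4)*(y + 6)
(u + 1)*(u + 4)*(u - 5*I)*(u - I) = u^4 + 5*u^3 - 6*I*u^3 - u^2 - 30*I*u^2 - 25*u - 24*I*u - 20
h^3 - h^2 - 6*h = h*(h - 3)*(h + 2)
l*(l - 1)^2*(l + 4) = l^4 + 2*l^3 - 7*l^2 + 4*l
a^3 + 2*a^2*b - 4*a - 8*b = (a - 2)*(a + 2)*(a + 2*b)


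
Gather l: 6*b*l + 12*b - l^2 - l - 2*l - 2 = 12*b - l^2 + l*(6*b - 3) - 2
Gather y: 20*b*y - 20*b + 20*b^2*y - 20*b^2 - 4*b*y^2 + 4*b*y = -20*b^2 - 4*b*y^2 - 20*b + y*(20*b^2 + 24*b)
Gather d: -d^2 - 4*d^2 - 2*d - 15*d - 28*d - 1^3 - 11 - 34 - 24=-5*d^2 - 45*d - 70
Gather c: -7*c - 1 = -7*c - 1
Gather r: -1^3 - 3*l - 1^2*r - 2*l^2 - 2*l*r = -2*l^2 - 3*l + r*(-2*l - 1) - 1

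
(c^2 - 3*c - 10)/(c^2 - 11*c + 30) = (c + 2)/(c - 6)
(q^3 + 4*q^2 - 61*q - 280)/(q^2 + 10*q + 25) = (q^2 - q - 56)/(q + 5)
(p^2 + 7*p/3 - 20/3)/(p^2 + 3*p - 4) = (p - 5/3)/(p - 1)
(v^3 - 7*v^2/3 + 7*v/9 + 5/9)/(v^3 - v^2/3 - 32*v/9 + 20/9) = (3*v^2 - 2*v - 1)/(3*v^2 + 4*v - 4)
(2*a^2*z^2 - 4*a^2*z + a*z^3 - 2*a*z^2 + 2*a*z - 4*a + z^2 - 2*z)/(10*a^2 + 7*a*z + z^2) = (a*z^2 - 2*a*z + z - 2)/(5*a + z)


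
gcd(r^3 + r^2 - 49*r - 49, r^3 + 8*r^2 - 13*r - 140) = r + 7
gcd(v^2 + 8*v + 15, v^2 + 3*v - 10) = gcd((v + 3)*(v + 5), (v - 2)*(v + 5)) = v + 5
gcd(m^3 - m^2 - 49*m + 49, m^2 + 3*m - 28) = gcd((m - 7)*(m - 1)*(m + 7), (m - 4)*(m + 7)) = m + 7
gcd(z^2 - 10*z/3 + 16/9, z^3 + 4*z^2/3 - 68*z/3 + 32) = z - 8/3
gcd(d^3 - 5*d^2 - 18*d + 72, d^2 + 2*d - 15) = d - 3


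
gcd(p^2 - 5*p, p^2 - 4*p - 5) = p - 5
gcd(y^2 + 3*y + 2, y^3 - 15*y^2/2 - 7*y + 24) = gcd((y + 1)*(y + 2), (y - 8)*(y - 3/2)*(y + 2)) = y + 2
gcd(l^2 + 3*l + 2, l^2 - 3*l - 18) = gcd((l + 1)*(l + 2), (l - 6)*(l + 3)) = 1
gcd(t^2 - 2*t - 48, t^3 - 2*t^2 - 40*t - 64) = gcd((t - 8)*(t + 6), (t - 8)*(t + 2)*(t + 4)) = t - 8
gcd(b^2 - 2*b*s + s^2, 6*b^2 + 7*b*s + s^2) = 1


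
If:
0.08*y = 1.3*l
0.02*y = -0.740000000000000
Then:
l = -2.28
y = -37.00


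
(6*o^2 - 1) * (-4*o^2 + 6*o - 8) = -24*o^4 + 36*o^3 - 44*o^2 - 6*o + 8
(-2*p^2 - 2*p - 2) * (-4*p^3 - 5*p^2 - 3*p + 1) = 8*p^5 + 18*p^4 + 24*p^3 + 14*p^2 + 4*p - 2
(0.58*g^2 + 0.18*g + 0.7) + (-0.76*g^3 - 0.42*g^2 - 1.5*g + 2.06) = -0.76*g^3 + 0.16*g^2 - 1.32*g + 2.76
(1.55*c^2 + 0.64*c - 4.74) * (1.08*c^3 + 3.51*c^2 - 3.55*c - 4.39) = 1.674*c^5 + 6.1317*c^4 - 8.3753*c^3 - 25.7139*c^2 + 14.0174*c + 20.8086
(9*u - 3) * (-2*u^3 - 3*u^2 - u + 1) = -18*u^4 - 21*u^3 + 12*u - 3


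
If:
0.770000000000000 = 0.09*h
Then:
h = 8.56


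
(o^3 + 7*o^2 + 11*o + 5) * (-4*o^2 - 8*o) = -4*o^5 - 36*o^4 - 100*o^3 - 108*o^2 - 40*o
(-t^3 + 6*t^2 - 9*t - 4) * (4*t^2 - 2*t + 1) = -4*t^5 + 26*t^4 - 49*t^3 + 8*t^2 - t - 4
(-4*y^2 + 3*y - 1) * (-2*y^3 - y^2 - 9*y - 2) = 8*y^5 - 2*y^4 + 35*y^3 - 18*y^2 + 3*y + 2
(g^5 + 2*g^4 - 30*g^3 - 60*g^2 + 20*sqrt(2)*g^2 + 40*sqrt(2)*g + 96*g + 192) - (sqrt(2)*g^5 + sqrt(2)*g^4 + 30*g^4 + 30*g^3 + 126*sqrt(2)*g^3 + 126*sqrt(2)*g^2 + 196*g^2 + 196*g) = -sqrt(2)*g^5 + g^5 - 28*g^4 - sqrt(2)*g^4 - 126*sqrt(2)*g^3 - 60*g^3 - 256*g^2 - 106*sqrt(2)*g^2 - 100*g + 40*sqrt(2)*g + 192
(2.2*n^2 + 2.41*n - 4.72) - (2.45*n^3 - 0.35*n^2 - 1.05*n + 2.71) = -2.45*n^3 + 2.55*n^2 + 3.46*n - 7.43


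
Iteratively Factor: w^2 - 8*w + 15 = (w - 5)*(w - 3)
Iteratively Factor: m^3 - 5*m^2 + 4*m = (m - 4)*(m^2 - m) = m*(m - 4)*(m - 1)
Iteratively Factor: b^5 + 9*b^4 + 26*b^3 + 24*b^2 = (b)*(b^4 + 9*b^3 + 26*b^2 + 24*b) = b*(b + 2)*(b^3 + 7*b^2 + 12*b) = b^2*(b + 2)*(b^2 + 7*b + 12) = b^2*(b + 2)*(b + 3)*(b + 4)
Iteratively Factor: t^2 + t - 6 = (t + 3)*(t - 2)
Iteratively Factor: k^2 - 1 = (k - 1)*(k + 1)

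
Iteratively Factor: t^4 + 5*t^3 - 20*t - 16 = (t + 4)*(t^3 + t^2 - 4*t - 4) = (t + 2)*(t + 4)*(t^2 - t - 2) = (t - 2)*(t + 2)*(t + 4)*(t + 1)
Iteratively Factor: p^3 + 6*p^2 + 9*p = (p + 3)*(p^2 + 3*p) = (p + 3)^2*(p)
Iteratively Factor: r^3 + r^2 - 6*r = (r)*(r^2 + r - 6) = r*(r - 2)*(r + 3)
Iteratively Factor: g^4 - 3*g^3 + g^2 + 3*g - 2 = (g - 1)*(g^3 - 2*g^2 - g + 2) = (g - 2)*(g - 1)*(g^2 - 1) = (g - 2)*(g - 1)*(g + 1)*(g - 1)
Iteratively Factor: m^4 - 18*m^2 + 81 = (m + 3)*(m^3 - 3*m^2 - 9*m + 27) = (m + 3)^2*(m^2 - 6*m + 9) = (m - 3)*(m + 3)^2*(m - 3)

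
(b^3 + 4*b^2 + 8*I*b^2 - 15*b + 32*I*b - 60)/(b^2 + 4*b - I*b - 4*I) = (b^2 + 8*I*b - 15)/(b - I)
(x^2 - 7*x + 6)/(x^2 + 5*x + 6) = (x^2 - 7*x + 6)/(x^2 + 5*x + 6)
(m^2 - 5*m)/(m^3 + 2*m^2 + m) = (m - 5)/(m^2 + 2*m + 1)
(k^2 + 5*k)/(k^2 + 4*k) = (k + 5)/(k + 4)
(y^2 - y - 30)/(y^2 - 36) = (y + 5)/(y + 6)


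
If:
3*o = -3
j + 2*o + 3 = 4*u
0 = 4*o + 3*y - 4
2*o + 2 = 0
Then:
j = 4*u - 1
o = -1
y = 8/3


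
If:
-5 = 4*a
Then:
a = -5/4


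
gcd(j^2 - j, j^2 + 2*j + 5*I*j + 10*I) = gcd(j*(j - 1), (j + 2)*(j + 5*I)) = 1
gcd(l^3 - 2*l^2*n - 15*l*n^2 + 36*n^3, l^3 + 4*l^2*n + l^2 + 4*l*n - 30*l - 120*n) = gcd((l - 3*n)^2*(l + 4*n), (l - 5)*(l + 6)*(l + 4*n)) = l + 4*n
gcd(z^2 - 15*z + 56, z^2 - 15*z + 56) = z^2 - 15*z + 56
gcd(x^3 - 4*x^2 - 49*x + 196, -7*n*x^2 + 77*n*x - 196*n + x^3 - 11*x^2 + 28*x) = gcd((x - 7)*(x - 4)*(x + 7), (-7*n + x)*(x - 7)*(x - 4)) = x^2 - 11*x + 28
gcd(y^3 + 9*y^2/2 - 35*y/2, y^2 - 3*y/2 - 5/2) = y - 5/2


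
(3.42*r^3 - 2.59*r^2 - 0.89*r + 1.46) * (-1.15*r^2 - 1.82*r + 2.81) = -3.933*r^5 - 3.2459*r^4 + 15.3475*r^3 - 7.3371*r^2 - 5.1581*r + 4.1026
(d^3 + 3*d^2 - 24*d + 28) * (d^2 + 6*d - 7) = d^5 + 9*d^4 - 13*d^3 - 137*d^2 + 336*d - 196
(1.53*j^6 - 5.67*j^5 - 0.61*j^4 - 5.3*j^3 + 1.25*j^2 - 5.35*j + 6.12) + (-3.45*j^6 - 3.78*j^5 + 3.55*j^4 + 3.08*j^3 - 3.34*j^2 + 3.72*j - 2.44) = -1.92*j^6 - 9.45*j^5 + 2.94*j^4 - 2.22*j^3 - 2.09*j^2 - 1.63*j + 3.68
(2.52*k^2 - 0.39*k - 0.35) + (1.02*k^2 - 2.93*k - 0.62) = 3.54*k^2 - 3.32*k - 0.97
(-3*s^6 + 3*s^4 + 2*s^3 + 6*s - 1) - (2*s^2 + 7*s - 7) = -3*s^6 + 3*s^4 + 2*s^3 - 2*s^2 - s + 6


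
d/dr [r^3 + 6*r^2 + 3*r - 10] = 3*r^2 + 12*r + 3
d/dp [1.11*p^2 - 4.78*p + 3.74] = 2.22*p - 4.78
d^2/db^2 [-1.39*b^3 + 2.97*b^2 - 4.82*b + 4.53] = 5.94 - 8.34*b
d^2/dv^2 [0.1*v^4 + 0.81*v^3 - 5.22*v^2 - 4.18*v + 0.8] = 1.2*v^2 + 4.86*v - 10.44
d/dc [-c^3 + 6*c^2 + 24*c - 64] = -3*c^2 + 12*c + 24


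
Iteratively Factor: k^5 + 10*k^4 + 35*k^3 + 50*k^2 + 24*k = (k + 3)*(k^4 + 7*k^3 + 14*k^2 + 8*k) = k*(k + 3)*(k^3 + 7*k^2 + 14*k + 8) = k*(k + 2)*(k + 3)*(k^2 + 5*k + 4) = k*(k + 2)*(k + 3)*(k + 4)*(k + 1)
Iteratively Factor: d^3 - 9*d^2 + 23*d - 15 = (d - 5)*(d^2 - 4*d + 3) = (d - 5)*(d - 1)*(d - 3)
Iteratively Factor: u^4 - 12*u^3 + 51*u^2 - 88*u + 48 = (u - 4)*(u^3 - 8*u^2 + 19*u - 12) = (u - 4)*(u - 1)*(u^2 - 7*u + 12) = (u - 4)^2*(u - 1)*(u - 3)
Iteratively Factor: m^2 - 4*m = (m - 4)*(m)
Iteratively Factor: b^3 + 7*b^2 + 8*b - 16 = (b + 4)*(b^2 + 3*b - 4) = (b + 4)^2*(b - 1)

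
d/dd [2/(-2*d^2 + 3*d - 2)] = 2*(4*d - 3)/(2*d^2 - 3*d + 2)^2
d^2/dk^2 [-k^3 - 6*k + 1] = -6*k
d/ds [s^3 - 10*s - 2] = 3*s^2 - 10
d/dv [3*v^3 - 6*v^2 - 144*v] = 9*v^2 - 12*v - 144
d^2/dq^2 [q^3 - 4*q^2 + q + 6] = 6*q - 8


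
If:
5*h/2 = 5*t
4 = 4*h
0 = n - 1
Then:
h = 1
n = 1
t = 1/2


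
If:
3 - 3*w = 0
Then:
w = 1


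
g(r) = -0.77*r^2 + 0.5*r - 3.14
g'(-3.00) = 5.12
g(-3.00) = -11.57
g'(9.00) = -13.36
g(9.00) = -61.01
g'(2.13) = -2.78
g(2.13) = -5.57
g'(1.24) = -1.41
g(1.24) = -3.70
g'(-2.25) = 3.96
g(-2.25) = -8.16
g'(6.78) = -9.94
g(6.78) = -35.15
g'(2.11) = -2.75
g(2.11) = -5.51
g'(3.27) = -4.54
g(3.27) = -9.74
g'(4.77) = -6.85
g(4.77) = -18.27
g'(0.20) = 0.19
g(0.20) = -3.07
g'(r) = 0.5 - 1.54*r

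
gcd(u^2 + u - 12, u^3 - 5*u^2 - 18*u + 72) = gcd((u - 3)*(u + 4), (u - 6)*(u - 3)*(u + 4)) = u^2 + u - 12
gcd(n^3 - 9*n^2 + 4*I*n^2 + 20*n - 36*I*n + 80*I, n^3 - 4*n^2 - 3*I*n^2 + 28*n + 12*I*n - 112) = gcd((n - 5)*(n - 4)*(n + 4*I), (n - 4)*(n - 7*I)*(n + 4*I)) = n^2 + n*(-4 + 4*I) - 16*I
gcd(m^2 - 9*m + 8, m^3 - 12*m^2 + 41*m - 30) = m - 1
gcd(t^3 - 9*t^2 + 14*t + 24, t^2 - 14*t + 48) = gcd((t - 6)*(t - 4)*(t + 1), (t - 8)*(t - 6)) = t - 6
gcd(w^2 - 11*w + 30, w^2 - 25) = w - 5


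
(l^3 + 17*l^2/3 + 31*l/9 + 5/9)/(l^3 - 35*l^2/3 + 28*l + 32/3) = (3*l^2 + 16*l + 5)/(3*(l^2 - 12*l + 32))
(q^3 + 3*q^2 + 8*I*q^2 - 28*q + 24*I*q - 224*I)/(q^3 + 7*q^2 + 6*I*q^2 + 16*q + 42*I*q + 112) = (q - 4)/(q - 2*I)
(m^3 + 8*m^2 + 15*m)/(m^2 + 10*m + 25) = m*(m + 3)/(m + 5)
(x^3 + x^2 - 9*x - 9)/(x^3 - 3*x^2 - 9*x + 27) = (x + 1)/(x - 3)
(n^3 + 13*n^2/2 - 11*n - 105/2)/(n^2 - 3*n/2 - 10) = (n^2 + 4*n - 21)/(n - 4)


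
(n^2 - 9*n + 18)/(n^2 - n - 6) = (n - 6)/(n + 2)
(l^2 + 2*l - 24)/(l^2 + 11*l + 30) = (l - 4)/(l + 5)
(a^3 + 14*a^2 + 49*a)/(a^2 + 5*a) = (a^2 + 14*a + 49)/(a + 5)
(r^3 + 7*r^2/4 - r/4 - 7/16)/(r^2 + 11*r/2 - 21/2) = (16*r^3 + 28*r^2 - 4*r - 7)/(8*(2*r^2 + 11*r - 21))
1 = 1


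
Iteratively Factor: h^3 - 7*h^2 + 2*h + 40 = (h - 4)*(h^2 - 3*h - 10) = (h - 4)*(h + 2)*(h - 5)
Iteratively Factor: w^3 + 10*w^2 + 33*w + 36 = (w + 3)*(w^2 + 7*w + 12) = (w + 3)*(w + 4)*(w + 3)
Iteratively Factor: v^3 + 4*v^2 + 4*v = (v + 2)*(v^2 + 2*v) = (v + 2)^2*(v)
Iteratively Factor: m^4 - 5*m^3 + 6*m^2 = (m)*(m^3 - 5*m^2 + 6*m) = m^2*(m^2 - 5*m + 6) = m^2*(m - 3)*(m - 2)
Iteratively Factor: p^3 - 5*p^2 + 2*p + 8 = (p + 1)*(p^2 - 6*p + 8) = (p - 4)*(p + 1)*(p - 2)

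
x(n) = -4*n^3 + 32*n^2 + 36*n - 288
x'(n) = -12*n^2 + 64*n + 36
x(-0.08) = -290.67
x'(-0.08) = 30.80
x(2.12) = -105.97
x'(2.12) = 117.75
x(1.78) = -145.09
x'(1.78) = 111.90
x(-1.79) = -226.97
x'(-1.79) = -117.01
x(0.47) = -264.43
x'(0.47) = 63.43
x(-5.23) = 971.24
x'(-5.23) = -626.95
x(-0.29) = -295.65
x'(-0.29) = 16.43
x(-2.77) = -57.17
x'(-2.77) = -233.35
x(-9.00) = 4896.00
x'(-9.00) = -1512.00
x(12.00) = -2160.00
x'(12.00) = -924.00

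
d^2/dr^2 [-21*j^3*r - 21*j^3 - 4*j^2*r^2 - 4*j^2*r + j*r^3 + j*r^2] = 2*j*(-4*j + 3*r + 1)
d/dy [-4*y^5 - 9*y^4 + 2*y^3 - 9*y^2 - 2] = 2*y*(-10*y^3 - 18*y^2 + 3*y - 9)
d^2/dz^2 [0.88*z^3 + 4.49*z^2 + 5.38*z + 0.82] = 5.28*z + 8.98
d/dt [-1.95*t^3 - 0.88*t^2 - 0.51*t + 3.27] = -5.85*t^2 - 1.76*t - 0.51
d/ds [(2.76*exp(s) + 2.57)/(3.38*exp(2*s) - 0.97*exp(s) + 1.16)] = (-9.3288*exp(2*s) - 17.3732*exp(s) + 5.6945)*exp(s)/(11.4244*exp(4*s) - 6.5572*exp(3*s) + 8.7825*exp(2*s) - 2.2504*exp(s) + 1.3456)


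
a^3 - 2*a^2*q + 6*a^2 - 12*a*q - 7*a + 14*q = (a - 1)*(a + 7)*(a - 2*q)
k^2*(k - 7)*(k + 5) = k^4 - 2*k^3 - 35*k^2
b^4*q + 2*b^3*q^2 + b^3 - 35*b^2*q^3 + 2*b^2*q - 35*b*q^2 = b*(b - 5*q)*(b + 7*q)*(b*q + 1)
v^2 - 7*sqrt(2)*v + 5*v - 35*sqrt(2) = (v + 5)*(v - 7*sqrt(2))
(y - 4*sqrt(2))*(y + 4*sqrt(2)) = y^2 - 32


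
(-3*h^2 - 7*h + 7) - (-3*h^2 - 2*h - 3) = 10 - 5*h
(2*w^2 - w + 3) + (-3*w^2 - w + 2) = -w^2 - 2*w + 5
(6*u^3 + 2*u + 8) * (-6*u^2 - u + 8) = -36*u^5 - 6*u^4 + 36*u^3 - 50*u^2 + 8*u + 64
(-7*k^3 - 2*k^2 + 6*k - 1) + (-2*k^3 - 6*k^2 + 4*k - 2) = -9*k^3 - 8*k^2 + 10*k - 3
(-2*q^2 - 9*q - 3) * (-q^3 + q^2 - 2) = 2*q^5 + 7*q^4 - 6*q^3 + q^2 + 18*q + 6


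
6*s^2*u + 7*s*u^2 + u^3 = u*(s + u)*(6*s + u)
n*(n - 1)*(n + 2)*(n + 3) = n^4 + 4*n^3 + n^2 - 6*n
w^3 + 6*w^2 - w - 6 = (w - 1)*(w + 1)*(w + 6)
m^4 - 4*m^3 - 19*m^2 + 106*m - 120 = (m - 4)*(m - 3)*(m - 2)*(m + 5)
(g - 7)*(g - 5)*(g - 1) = g^3 - 13*g^2 + 47*g - 35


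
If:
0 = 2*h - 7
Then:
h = 7/2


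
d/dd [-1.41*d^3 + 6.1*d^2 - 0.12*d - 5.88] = -4.23*d^2 + 12.2*d - 0.12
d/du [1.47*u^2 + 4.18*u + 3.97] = 2.94*u + 4.18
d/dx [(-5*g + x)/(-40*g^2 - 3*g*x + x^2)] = (-40*g^2 - 3*g*x + x^2 - (3*g - 2*x)*(5*g - x))/(40*g^2 + 3*g*x - x^2)^2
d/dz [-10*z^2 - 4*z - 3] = -20*z - 4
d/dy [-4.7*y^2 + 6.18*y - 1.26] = 6.18 - 9.4*y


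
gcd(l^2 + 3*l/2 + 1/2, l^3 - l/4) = l + 1/2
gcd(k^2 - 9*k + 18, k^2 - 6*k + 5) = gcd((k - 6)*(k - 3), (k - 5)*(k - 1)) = 1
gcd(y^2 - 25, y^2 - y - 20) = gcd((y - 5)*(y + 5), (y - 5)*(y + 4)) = y - 5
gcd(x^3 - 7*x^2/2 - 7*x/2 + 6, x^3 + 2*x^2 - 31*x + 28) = x^2 - 5*x + 4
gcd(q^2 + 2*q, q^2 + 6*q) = q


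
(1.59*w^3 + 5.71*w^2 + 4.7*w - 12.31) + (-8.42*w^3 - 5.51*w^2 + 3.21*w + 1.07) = -6.83*w^3 + 0.2*w^2 + 7.91*w - 11.24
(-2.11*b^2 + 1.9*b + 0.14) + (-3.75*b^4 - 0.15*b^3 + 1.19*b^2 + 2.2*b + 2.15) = -3.75*b^4 - 0.15*b^3 - 0.92*b^2 + 4.1*b + 2.29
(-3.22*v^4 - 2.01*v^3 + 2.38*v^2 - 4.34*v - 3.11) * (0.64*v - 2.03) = -2.0608*v^5 + 5.2502*v^4 + 5.6035*v^3 - 7.609*v^2 + 6.8198*v + 6.3133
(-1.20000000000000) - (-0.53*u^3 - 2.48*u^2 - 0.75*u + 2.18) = 0.53*u^3 + 2.48*u^2 + 0.75*u - 3.38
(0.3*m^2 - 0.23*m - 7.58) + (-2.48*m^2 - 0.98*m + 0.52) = -2.18*m^2 - 1.21*m - 7.06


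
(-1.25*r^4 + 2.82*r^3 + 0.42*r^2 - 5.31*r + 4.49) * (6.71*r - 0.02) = -8.3875*r^5 + 18.9472*r^4 + 2.7618*r^3 - 35.6385*r^2 + 30.2341*r - 0.0898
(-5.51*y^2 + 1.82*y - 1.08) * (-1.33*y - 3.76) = 7.3283*y^3 + 18.297*y^2 - 5.4068*y + 4.0608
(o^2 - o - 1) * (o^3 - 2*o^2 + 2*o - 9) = o^5 - 3*o^4 + 3*o^3 - 9*o^2 + 7*o + 9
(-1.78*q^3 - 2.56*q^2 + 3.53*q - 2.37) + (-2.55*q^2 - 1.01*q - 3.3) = -1.78*q^3 - 5.11*q^2 + 2.52*q - 5.67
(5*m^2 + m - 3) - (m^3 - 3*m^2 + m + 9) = -m^3 + 8*m^2 - 12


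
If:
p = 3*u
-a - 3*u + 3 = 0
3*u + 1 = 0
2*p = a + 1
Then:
No Solution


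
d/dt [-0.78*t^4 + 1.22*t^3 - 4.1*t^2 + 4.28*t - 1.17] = -3.12*t^3 + 3.66*t^2 - 8.2*t + 4.28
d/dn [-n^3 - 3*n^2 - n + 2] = -3*n^2 - 6*n - 1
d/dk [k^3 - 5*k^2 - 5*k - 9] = 3*k^2 - 10*k - 5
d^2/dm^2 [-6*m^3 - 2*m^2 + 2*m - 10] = -36*m - 4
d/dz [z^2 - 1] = 2*z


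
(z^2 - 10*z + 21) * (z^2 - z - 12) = z^4 - 11*z^3 + 19*z^2 + 99*z - 252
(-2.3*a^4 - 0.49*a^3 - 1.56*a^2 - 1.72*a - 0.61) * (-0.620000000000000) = 1.426*a^4 + 0.3038*a^3 + 0.9672*a^2 + 1.0664*a + 0.3782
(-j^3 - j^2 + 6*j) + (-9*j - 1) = -j^3 - j^2 - 3*j - 1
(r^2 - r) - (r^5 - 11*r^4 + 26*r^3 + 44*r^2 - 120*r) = -r^5 + 11*r^4 - 26*r^3 - 43*r^2 + 119*r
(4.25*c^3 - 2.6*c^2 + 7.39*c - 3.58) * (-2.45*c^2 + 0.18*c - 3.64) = -10.4125*c^5 + 7.135*c^4 - 34.0435*c^3 + 19.5652*c^2 - 27.544*c + 13.0312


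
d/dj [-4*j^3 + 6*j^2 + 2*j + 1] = -12*j^2 + 12*j + 2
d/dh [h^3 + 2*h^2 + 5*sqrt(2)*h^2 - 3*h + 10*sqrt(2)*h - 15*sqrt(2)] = 3*h^2 + 4*h + 10*sqrt(2)*h - 3 + 10*sqrt(2)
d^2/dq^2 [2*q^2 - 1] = 4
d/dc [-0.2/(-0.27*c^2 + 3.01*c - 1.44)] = (0.602 - 0.108*c)/(0.27*c^2 - 3.01*c + 1.44)^2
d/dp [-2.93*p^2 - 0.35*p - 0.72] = -5.86*p - 0.35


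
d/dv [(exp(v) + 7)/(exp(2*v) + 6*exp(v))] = (-exp(2*v) - 14*exp(v) - 42)*exp(-v)/(exp(2*v) + 12*exp(v) + 36)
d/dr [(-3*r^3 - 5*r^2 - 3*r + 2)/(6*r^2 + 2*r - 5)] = (-18*r^4 - 12*r^3 + 53*r^2 + 26*r + 11)/(36*r^4 + 24*r^3 - 56*r^2 - 20*r + 25)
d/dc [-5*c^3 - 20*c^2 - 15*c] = -15*c^2 - 40*c - 15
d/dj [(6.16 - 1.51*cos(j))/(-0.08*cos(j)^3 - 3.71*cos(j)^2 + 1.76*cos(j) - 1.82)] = (0.2416*cos(j)^3 + 4.1237*cos(j)^2 - 45.7072*cos(j) + 8.0934)*sin(j)/(0.0064*cos(j)^6 + 0.5936*cos(j)^5 + 13.4825*cos(j)^4 - 12.768*cos(j)^3 + 16.602*cos(j)^2 - 6.4064*cos(j) + 3.3124)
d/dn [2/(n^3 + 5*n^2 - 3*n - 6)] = 2*(-3*n^2 - 10*n + 3)/(n^3 + 5*n^2 - 3*n - 6)^2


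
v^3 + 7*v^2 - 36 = (v - 2)*(v + 3)*(v + 6)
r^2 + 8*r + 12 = (r + 2)*(r + 6)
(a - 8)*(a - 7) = a^2 - 15*a + 56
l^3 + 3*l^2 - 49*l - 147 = (l - 7)*(l + 3)*(l + 7)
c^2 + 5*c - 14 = (c - 2)*(c + 7)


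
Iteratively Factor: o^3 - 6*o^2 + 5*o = (o - 5)*(o^2 - o) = o*(o - 5)*(o - 1)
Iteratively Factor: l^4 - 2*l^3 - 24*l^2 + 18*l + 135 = (l + 3)*(l^3 - 5*l^2 - 9*l + 45) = (l - 3)*(l + 3)*(l^2 - 2*l - 15) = (l - 5)*(l - 3)*(l + 3)*(l + 3)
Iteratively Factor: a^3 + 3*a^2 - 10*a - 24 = (a + 4)*(a^2 - a - 6) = (a - 3)*(a + 4)*(a + 2)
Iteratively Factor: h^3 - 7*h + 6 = (h - 2)*(h^2 + 2*h - 3) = (h - 2)*(h + 3)*(h - 1)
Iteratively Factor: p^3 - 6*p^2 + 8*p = (p - 2)*(p^2 - 4*p) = (p - 4)*(p - 2)*(p)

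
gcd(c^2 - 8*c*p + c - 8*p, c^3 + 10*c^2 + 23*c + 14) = c + 1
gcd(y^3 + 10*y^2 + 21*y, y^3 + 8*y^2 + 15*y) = y^2 + 3*y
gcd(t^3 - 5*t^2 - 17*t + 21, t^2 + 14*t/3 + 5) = t + 3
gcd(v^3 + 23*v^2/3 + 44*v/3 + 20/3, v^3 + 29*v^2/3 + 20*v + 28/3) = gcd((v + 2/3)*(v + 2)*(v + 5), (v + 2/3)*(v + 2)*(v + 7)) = v^2 + 8*v/3 + 4/3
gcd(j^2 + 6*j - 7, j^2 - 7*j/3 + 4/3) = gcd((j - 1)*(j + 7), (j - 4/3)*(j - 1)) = j - 1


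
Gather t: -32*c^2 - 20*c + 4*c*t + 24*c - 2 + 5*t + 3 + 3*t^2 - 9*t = -32*c^2 + 4*c + 3*t^2 + t*(4*c - 4) + 1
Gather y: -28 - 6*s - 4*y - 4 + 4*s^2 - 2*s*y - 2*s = 4*s^2 - 8*s + y*(-2*s - 4) - 32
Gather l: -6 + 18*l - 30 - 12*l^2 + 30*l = -12*l^2 + 48*l - 36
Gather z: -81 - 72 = -153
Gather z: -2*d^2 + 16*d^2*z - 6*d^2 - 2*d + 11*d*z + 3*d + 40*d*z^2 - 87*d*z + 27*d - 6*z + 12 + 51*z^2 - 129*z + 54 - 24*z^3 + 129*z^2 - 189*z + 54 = -8*d^2 + 28*d - 24*z^3 + z^2*(40*d + 180) + z*(16*d^2 - 76*d - 324) + 120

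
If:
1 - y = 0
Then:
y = 1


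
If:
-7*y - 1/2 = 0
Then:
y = -1/14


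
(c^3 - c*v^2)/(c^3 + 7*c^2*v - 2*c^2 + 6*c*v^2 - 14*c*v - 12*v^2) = c*(c - v)/(c^2 + 6*c*v - 2*c - 12*v)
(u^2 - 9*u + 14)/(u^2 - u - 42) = (u - 2)/(u + 6)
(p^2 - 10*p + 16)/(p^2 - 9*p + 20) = (p^2 - 10*p + 16)/(p^2 - 9*p + 20)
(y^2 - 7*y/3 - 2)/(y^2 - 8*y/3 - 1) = (3*y + 2)/(3*y + 1)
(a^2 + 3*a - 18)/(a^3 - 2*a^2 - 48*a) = (a - 3)/(a*(a - 8))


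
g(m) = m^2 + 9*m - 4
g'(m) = 2*m + 9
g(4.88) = 63.73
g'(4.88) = 18.76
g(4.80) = 62.24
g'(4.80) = 18.60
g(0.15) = -2.63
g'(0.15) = 9.30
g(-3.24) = -22.66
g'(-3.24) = 2.52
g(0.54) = 1.15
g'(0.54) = 10.08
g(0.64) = 2.17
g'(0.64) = 10.28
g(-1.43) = -14.83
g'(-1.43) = 6.14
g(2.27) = 21.58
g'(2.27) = 13.54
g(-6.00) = -22.00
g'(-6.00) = -3.00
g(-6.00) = -22.00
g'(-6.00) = -3.00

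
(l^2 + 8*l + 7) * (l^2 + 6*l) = l^4 + 14*l^3 + 55*l^2 + 42*l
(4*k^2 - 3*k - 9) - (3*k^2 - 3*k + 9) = k^2 - 18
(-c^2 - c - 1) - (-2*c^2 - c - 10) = c^2 + 9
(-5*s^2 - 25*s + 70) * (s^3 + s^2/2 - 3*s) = -5*s^5 - 55*s^4/2 + 145*s^3/2 + 110*s^2 - 210*s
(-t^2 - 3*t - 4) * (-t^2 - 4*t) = t^4 + 7*t^3 + 16*t^2 + 16*t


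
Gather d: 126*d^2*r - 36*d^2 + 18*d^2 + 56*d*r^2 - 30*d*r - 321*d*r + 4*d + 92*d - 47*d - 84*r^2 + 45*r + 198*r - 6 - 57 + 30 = d^2*(126*r - 18) + d*(56*r^2 - 351*r + 49) - 84*r^2 + 243*r - 33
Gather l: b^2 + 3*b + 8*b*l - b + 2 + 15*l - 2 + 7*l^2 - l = b^2 + 2*b + 7*l^2 + l*(8*b + 14)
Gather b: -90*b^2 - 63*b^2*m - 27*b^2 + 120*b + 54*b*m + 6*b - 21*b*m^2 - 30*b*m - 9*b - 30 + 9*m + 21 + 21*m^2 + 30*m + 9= b^2*(-63*m - 117) + b*(-21*m^2 + 24*m + 117) + 21*m^2 + 39*m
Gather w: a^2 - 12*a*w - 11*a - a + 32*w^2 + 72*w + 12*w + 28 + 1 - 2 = a^2 - 12*a + 32*w^2 + w*(84 - 12*a) + 27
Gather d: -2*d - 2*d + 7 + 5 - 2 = 10 - 4*d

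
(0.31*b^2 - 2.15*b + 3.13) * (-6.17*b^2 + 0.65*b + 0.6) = -1.9127*b^4 + 13.467*b^3 - 20.5236*b^2 + 0.7445*b + 1.878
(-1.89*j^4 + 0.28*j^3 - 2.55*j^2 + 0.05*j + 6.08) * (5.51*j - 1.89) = -10.4139*j^5 + 5.1149*j^4 - 14.5797*j^3 + 5.095*j^2 + 33.4063*j - 11.4912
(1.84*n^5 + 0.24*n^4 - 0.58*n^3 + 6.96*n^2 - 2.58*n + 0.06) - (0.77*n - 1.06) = 1.84*n^5 + 0.24*n^4 - 0.58*n^3 + 6.96*n^2 - 3.35*n + 1.12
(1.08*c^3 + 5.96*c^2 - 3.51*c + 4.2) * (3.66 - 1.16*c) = -1.2528*c^4 - 2.9608*c^3 + 25.8852*c^2 - 17.7186*c + 15.372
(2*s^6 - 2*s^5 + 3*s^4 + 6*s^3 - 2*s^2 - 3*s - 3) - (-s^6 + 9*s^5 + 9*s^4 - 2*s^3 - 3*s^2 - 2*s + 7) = 3*s^6 - 11*s^5 - 6*s^4 + 8*s^3 + s^2 - s - 10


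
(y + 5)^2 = y^2 + 10*y + 25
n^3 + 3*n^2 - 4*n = n*(n - 1)*(n + 4)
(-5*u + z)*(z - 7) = -5*u*z + 35*u + z^2 - 7*z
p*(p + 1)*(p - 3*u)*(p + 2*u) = p^4 - p^3*u + p^3 - 6*p^2*u^2 - p^2*u - 6*p*u^2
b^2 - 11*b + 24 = (b - 8)*(b - 3)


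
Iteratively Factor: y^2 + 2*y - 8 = (y + 4)*(y - 2)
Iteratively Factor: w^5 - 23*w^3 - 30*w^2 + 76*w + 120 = (w - 5)*(w^4 + 5*w^3 + 2*w^2 - 20*w - 24) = (w - 5)*(w + 2)*(w^3 + 3*w^2 - 4*w - 12) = (w - 5)*(w + 2)^2*(w^2 + w - 6) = (w - 5)*(w - 2)*(w + 2)^2*(w + 3)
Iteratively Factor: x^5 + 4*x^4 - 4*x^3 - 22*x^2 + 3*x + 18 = (x - 2)*(x^4 + 6*x^3 + 8*x^2 - 6*x - 9) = (x - 2)*(x + 3)*(x^3 + 3*x^2 - x - 3) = (x - 2)*(x + 3)^2*(x^2 - 1) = (x - 2)*(x + 1)*(x + 3)^2*(x - 1)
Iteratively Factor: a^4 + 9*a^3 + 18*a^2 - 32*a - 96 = (a - 2)*(a^3 + 11*a^2 + 40*a + 48) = (a - 2)*(a + 4)*(a^2 + 7*a + 12) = (a - 2)*(a + 4)^2*(a + 3)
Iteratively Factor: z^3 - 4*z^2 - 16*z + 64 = (z - 4)*(z^2 - 16) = (z - 4)^2*(z + 4)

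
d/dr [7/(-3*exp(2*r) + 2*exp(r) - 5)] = (42*exp(r) - 14)*exp(r)/(3*exp(2*r) - 2*exp(r) + 5)^2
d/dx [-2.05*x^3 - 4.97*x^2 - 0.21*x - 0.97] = -6.15*x^2 - 9.94*x - 0.21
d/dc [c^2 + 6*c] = 2*c + 6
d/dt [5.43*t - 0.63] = 5.43000000000000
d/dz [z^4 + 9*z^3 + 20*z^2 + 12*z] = 4*z^3 + 27*z^2 + 40*z + 12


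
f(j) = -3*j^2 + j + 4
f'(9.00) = -53.00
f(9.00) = -230.00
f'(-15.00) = 91.00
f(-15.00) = -686.00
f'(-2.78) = 17.68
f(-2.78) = -21.97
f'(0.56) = -2.36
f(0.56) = 3.62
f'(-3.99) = 24.94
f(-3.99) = -47.75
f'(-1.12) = 7.72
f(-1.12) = -0.88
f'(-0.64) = 4.84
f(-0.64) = 2.13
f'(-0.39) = 3.34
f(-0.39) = 3.15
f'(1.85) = -10.10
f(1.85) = -4.42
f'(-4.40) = 27.40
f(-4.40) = -58.48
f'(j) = 1 - 6*j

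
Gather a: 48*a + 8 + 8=48*a + 16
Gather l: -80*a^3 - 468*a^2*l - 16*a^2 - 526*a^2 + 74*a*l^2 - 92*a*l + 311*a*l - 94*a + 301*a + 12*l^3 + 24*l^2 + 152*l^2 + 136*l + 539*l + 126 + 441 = -80*a^3 - 542*a^2 + 207*a + 12*l^3 + l^2*(74*a + 176) + l*(-468*a^2 + 219*a + 675) + 567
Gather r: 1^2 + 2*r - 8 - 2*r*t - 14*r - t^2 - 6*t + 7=r*(-2*t - 12) - t^2 - 6*t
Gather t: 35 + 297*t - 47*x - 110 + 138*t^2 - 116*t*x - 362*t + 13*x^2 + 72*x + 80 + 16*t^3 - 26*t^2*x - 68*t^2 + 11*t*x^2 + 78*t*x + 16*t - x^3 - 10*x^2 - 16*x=16*t^3 + t^2*(70 - 26*x) + t*(11*x^2 - 38*x - 49) - x^3 + 3*x^2 + 9*x + 5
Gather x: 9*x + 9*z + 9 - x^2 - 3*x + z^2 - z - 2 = -x^2 + 6*x + z^2 + 8*z + 7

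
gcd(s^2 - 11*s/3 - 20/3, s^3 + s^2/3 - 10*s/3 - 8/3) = s + 4/3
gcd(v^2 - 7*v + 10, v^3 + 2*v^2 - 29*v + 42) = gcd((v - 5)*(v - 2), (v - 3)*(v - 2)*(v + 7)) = v - 2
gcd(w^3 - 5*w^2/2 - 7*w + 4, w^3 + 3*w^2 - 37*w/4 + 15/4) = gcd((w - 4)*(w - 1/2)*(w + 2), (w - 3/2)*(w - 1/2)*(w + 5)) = w - 1/2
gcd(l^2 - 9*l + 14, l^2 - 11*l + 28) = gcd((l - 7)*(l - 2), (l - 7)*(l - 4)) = l - 7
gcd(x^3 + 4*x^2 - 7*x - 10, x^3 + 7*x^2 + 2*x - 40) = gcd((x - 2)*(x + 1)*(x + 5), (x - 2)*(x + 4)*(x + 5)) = x^2 + 3*x - 10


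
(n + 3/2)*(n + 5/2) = n^2 + 4*n + 15/4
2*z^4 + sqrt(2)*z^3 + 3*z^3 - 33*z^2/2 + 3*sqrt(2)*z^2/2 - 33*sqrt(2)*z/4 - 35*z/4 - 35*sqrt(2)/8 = (z - 5/2)*(z + 7/2)*(sqrt(2)*z + 1)*(sqrt(2)*z + sqrt(2)/2)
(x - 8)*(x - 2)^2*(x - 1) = x^4 - 13*x^3 + 48*x^2 - 68*x + 32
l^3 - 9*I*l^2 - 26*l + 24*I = (l - 4*I)*(l - 3*I)*(l - 2*I)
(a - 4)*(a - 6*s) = a^2 - 6*a*s - 4*a + 24*s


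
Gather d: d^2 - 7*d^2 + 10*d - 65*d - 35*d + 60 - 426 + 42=-6*d^2 - 90*d - 324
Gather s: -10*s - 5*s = -15*s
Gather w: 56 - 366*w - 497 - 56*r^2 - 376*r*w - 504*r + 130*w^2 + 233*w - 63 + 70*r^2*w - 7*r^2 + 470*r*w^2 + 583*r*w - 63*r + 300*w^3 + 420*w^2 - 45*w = -63*r^2 - 567*r + 300*w^3 + w^2*(470*r + 550) + w*(70*r^2 + 207*r - 178) - 504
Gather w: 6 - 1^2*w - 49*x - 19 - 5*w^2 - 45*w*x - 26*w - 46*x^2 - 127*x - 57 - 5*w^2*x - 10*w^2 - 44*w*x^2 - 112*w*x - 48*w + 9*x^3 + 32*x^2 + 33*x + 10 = w^2*(-5*x - 15) + w*(-44*x^2 - 157*x - 75) + 9*x^3 - 14*x^2 - 143*x - 60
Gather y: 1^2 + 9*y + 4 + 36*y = 45*y + 5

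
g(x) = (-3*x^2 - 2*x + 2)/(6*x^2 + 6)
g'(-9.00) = 0.01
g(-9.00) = -0.45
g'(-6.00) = 0.02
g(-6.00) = -0.42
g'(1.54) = -0.19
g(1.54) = -0.41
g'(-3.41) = 0.06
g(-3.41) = -0.34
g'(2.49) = -0.05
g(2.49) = -0.50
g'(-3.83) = 0.04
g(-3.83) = -0.37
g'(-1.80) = 0.21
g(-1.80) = -0.16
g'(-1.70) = 0.23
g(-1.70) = -0.14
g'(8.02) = 0.00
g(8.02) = -0.53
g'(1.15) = -0.34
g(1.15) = -0.31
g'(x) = -12*x*(-3*x^2 - 2*x + 2)/(6*x^2 + 6)^2 + (-6*x - 2)/(6*x^2 + 6)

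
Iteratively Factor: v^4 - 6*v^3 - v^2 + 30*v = (v)*(v^3 - 6*v^2 - v + 30) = v*(v - 3)*(v^2 - 3*v - 10) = v*(v - 5)*(v - 3)*(v + 2)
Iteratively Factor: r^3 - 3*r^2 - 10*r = (r - 5)*(r^2 + 2*r) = (r - 5)*(r + 2)*(r)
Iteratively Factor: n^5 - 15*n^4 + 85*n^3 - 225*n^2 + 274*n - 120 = (n - 5)*(n^4 - 10*n^3 + 35*n^2 - 50*n + 24) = (n - 5)*(n - 4)*(n^3 - 6*n^2 + 11*n - 6) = (n - 5)*(n - 4)*(n - 3)*(n^2 - 3*n + 2) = (n - 5)*(n - 4)*(n - 3)*(n - 2)*(n - 1)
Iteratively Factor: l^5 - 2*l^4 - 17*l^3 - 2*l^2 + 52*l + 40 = (l - 5)*(l^4 + 3*l^3 - 2*l^2 - 12*l - 8) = (l - 5)*(l + 2)*(l^3 + l^2 - 4*l - 4) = (l - 5)*(l + 2)^2*(l^2 - l - 2) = (l - 5)*(l + 1)*(l + 2)^2*(l - 2)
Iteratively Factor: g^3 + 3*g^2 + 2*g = (g + 1)*(g^2 + 2*g) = g*(g + 1)*(g + 2)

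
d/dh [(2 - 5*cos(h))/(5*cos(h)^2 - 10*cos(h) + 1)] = 5*(-5*cos(h)^2 + 4*cos(h) - 3)*sin(h)/(5*sin(h)^2 + 10*cos(h) - 6)^2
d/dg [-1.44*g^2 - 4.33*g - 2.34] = -2.88*g - 4.33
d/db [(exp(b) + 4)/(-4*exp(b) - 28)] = -3*exp(b)/(4*(exp(b) + 7)^2)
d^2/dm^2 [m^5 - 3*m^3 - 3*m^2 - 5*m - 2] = 20*m^3 - 18*m - 6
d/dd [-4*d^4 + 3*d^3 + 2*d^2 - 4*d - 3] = -16*d^3 + 9*d^2 + 4*d - 4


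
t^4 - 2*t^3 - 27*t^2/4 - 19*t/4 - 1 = (t - 4)*(t + 1/2)^2*(t + 1)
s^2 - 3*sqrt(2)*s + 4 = (s - 2*sqrt(2))*(s - sqrt(2))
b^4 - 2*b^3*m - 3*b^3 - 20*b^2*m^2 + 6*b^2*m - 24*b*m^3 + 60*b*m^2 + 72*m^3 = (b - 3)*(b - 6*m)*(b + 2*m)^2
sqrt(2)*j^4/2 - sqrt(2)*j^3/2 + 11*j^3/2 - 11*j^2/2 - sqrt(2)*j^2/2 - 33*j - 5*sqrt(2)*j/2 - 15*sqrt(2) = (j - 3)*(j + sqrt(2)/2)*(j + 5*sqrt(2))*(sqrt(2)*j/2 + sqrt(2))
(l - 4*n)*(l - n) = l^2 - 5*l*n + 4*n^2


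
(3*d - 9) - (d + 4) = 2*d - 13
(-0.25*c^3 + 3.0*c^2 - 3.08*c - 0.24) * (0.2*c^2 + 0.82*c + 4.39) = -0.05*c^5 + 0.395*c^4 + 0.7465*c^3 + 10.5964*c^2 - 13.718*c - 1.0536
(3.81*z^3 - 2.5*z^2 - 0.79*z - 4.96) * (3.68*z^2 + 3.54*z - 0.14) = 14.0208*z^5 + 4.2874*z^4 - 12.2906*z^3 - 20.6994*z^2 - 17.4478*z + 0.6944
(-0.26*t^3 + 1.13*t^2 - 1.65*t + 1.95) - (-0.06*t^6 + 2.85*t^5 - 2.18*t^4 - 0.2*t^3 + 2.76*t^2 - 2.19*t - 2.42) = 0.06*t^6 - 2.85*t^5 + 2.18*t^4 - 0.06*t^3 - 1.63*t^2 + 0.54*t + 4.37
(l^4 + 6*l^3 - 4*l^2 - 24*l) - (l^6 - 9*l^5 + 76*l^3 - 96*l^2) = -l^6 + 9*l^5 + l^4 - 70*l^3 + 92*l^2 - 24*l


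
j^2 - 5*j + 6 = (j - 3)*(j - 2)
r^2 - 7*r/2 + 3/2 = (r - 3)*(r - 1/2)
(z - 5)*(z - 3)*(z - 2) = z^3 - 10*z^2 + 31*z - 30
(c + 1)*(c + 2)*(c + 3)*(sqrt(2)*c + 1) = sqrt(2)*c^4 + c^3 + 6*sqrt(2)*c^3 + 6*c^2 + 11*sqrt(2)*c^2 + 6*sqrt(2)*c + 11*c + 6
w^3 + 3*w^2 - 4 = (w - 1)*(w + 2)^2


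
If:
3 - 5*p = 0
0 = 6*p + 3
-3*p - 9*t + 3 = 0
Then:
No Solution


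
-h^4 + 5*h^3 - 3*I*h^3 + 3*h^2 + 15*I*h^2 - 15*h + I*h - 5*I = (h - 5)*(h + I)*(-I*h + 1)^2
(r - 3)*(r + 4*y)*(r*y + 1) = r^3*y + 4*r^2*y^2 - 3*r^2*y + r^2 - 12*r*y^2 + 4*r*y - 3*r - 12*y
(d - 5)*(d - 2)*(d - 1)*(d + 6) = d^4 - 2*d^3 - 31*d^2 + 92*d - 60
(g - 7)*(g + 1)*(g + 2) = g^3 - 4*g^2 - 19*g - 14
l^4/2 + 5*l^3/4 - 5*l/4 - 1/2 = (l/2 + 1)*(l - 1)*(l + 1/2)*(l + 1)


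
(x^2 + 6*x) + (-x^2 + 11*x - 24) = 17*x - 24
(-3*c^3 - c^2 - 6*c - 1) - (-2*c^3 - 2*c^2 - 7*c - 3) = -c^3 + c^2 + c + 2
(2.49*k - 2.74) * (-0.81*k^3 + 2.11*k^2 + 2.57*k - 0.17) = -2.0169*k^4 + 7.4733*k^3 + 0.6179*k^2 - 7.4651*k + 0.4658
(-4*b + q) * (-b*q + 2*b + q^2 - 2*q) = 4*b^2*q - 8*b^2 - 5*b*q^2 + 10*b*q + q^3 - 2*q^2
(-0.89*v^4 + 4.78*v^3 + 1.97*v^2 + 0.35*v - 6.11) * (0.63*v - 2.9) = -0.5607*v^5 + 5.5924*v^4 - 12.6209*v^3 - 5.4925*v^2 - 4.8643*v + 17.719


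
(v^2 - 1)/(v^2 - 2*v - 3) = (v - 1)/(v - 3)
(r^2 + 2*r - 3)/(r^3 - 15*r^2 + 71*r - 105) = (r^2 + 2*r - 3)/(r^3 - 15*r^2 + 71*r - 105)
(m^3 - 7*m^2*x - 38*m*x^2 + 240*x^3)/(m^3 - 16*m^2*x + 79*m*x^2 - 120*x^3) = (-m - 6*x)/(-m + 3*x)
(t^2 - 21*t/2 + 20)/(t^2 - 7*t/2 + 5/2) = (t - 8)/(t - 1)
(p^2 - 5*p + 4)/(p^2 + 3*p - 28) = (p - 1)/(p + 7)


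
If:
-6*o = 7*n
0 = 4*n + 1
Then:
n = -1/4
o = 7/24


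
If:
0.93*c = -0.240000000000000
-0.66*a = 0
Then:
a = 0.00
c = -0.26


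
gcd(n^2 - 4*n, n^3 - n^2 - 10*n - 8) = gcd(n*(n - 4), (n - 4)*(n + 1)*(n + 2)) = n - 4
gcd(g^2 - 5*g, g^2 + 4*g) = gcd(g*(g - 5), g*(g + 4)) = g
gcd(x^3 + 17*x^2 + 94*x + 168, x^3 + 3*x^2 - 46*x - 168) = x^2 + 10*x + 24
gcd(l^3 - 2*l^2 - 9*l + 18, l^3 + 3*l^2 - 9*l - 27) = l^2 - 9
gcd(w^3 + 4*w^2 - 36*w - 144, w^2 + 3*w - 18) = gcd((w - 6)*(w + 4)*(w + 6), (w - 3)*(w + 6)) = w + 6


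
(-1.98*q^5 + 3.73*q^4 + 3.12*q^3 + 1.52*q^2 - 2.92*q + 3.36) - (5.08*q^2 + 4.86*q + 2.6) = -1.98*q^5 + 3.73*q^4 + 3.12*q^3 - 3.56*q^2 - 7.78*q + 0.76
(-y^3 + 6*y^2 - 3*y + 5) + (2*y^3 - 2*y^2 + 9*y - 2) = y^3 + 4*y^2 + 6*y + 3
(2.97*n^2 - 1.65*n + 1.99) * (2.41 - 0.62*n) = -1.8414*n^3 + 8.1807*n^2 - 5.2103*n + 4.7959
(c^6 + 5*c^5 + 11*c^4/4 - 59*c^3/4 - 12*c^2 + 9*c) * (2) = 2*c^6 + 10*c^5 + 11*c^4/2 - 59*c^3/2 - 24*c^2 + 18*c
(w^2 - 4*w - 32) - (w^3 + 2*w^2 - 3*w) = -w^3 - w^2 - w - 32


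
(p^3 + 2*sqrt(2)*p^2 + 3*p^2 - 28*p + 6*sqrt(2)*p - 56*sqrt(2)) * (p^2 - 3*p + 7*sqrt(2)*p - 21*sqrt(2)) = p^5 + 9*sqrt(2)*p^4 - 9*p^3 - 333*sqrt(2)*p^2 + 84*p^2 - 1036*p + 756*sqrt(2)*p + 2352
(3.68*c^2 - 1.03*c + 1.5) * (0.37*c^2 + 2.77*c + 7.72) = 1.3616*c^4 + 9.8125*c^3 + 26.1115*c^2 - 3.7966*c + 11.58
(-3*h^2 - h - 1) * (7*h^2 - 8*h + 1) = -21*h^4 + 17*h^3 - 2*h^2 + 7*h - 1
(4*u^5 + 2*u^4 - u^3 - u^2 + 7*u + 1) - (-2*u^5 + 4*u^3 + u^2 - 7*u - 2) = 6*u^5 + 2*u^4 - 5*u^3 - 2*u^2 + 14*u + 3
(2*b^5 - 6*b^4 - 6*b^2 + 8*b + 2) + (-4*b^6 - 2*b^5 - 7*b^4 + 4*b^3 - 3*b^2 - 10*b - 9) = -4*b^6 - 13*b^4 + 4*b^3 - 9*b^2 - 2*b - 7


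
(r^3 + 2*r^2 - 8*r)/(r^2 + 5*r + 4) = r*(r - 2)/(r + 1)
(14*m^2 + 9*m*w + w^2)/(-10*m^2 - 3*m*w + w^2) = (7*m + w)/(-5*m + w)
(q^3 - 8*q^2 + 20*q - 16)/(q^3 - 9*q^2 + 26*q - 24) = (q - 2)/(q - 3)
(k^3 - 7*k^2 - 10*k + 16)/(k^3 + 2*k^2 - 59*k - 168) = (k^2 + k - 2)/(k^2 + 10*k + 21)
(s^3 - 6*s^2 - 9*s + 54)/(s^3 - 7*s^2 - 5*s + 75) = (s^2 - 9*s + 18)/(s^2 - 10*s + 25)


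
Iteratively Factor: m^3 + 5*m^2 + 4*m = (m + 1)*(m^2 + 4*m) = (m + 1)*(m + 4)*(m)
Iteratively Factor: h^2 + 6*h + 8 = (h + 2)*(h + 4)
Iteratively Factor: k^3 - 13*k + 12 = (k - 3)*(k^2 + 3*k - 4) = (k - 3)*(k + 4)*(k - 1)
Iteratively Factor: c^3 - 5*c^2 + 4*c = (c - 1)*(c^2 - 4*c) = c*(c - 1)*(c - 4)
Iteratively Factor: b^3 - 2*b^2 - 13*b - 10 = (b + 1)*(b^2 - 3*b - 10) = (b - 5)*(b + 1)*(b + 2)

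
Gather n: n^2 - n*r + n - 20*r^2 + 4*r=n^2 + n*(1 - r) - 20*r^2 + 4*r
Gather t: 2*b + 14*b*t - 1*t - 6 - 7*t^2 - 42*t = 2*b - 7*t^2 + t*(14*b - 43) - 6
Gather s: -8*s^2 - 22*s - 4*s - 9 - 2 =-8*s^2 - 26*s - 11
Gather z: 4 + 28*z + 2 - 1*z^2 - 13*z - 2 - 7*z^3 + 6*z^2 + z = -7*z^3 + 5*z^2 + 16*z + 4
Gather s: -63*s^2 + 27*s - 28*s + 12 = -63*s^2 - s + 12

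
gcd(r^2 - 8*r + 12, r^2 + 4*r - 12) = r - 2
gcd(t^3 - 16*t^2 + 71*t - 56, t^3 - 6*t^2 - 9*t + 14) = t^2 - 8*t + 7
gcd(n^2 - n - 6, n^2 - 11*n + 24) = n - 3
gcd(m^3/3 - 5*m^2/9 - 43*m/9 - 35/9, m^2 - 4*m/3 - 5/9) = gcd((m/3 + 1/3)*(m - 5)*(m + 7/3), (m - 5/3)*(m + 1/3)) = 1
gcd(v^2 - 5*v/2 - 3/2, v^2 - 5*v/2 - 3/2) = v^2 - 5*v/2 - 3/2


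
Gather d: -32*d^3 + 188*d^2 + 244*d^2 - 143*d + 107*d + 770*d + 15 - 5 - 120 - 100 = -32*d^3 + 432*d^2 + 734*d - 210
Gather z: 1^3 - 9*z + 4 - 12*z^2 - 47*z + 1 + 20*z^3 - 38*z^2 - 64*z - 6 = 20*z^3 - 50*z^2 - 120*z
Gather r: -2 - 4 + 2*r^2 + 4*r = 2*r^2 + 4*r - 6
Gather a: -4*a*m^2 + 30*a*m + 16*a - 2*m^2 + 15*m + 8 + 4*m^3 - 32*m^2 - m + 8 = a*(-4*m^2 + 30*m + 16) + 4*m^3 - 34*m^2 + 14*m + 16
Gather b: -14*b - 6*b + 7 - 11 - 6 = -20*b - 10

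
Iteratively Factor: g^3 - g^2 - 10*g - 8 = (g - 4)*(g^2 + 3*g + 2) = (g - 4)*(g + 2)*(g + 1)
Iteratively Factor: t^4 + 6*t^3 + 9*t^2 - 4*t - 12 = (t + 2)*(t^3 + 4*t^2 + t - 6) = (t + 2)^2*(t^2 + 2*t - 3) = (t + 2)^2*(t + 3)*(t - 1)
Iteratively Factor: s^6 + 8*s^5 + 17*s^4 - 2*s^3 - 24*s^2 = (s + 4)*(s^5 + 4*s^4 + s^3 - 6*s^2) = (s - 1)*(s + 4)*(s^4 + 5*s^3 + 6*s^2) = (s - 1)*(s + 2)*(s + 4)*(s^3 + 3*s^2) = s*(s - 1)*(s + 2)*(s + 4)*(s^2 + 3*s) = s*(s - 1)*(s + 2)*(s + 3)*(s + 4)*(s)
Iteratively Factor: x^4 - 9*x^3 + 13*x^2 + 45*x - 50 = (x - 5)*(x^3 - 4*x^2 - 7*x + 10) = (x - 5)^2*(x^2 + x - 2) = (x - 5)^2*(x - 1)*(x + 2)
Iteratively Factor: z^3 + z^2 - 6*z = (z - 2)*(z^2 + 3*z) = (z - 2)*(z + 3)*(z)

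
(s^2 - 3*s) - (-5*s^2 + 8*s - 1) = 6*s^2 - 11*s + 1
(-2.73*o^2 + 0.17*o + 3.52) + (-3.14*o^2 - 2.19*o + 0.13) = -5.87*o^2 - 2.02*o + 3.65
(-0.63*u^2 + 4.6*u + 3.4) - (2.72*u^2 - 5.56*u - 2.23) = -3.35*u^2 + 10.16*u + 5.63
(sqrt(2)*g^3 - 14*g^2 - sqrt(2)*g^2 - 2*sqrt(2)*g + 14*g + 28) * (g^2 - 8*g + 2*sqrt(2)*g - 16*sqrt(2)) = sqrt(2)*g^5 - 9*sqrt(2)*g^4 - 10*g^4 - 22*sqrt(2)*g^3 + 90*g^3 - 60*g^2 + 268*sqrt(2)*g^2 - 168*sqrt(2)*g - 160*g - 448*sqrt(2)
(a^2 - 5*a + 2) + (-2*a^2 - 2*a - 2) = -a^2 - 7*a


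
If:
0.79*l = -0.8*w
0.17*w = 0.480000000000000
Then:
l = -2.86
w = 2.82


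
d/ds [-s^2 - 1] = -2*s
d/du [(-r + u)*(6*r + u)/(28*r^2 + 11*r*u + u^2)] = 2*r*(103*r^2 + 34*r*u + 3*u^2)/(784*r^4 + 616*r^3*u + 177*r^2*u^2 + 22*r*u^3 + u^4)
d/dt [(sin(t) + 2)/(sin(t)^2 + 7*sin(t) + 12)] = (-4*sin(t) + cos(t)^2 - 3)*cos(t)/(sin(t)^2 + 7*sin(t) + 12)^2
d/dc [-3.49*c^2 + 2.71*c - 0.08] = 2.71 - 6.98*c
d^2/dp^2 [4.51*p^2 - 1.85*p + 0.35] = 9.02000000000000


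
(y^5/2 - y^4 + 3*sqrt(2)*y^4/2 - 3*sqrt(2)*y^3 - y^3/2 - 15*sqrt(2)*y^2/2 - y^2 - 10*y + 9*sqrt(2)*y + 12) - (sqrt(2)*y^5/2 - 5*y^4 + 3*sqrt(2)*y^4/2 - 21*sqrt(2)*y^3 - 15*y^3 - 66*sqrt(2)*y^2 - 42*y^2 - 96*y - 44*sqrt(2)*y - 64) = -sqrt(2)*y^5/2 + y^5/2 + 4*y^4 + 29*y^3/2 + 18*sqrt(2)*y^3 + 41*y^2 + 117*sqrt(2)*y^2/2 + 53*sqrt(2)*y + 86*y + 76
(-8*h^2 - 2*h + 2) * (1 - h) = 8*h^3 - 6*h^2 - 4*h + 2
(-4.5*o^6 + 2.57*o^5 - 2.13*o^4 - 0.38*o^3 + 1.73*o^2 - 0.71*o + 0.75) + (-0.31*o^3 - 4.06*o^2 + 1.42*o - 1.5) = -4.5*o^6 + 2.57*o^5 - 2.13*o^4 - 0.69*o^3 - 2.33*o^2 + 0.71*o - 0.75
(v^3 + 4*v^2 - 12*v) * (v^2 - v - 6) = v^5 + 3*v^4 - 22*v^3 - 12*v^2 + 72*v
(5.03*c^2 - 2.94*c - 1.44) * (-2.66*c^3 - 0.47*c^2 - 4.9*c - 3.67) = -13.3798*c^5 + 5.4563*c^4 - 19.4348*c^3 - 3.3773*c^2 + 17.8458*c + 5.2848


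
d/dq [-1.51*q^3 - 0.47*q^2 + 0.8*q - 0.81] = -4.53*q^2 - 0.94*q + 0.8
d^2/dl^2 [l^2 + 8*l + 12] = 2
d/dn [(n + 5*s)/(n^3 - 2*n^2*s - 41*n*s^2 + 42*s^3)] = (n^3 - 2*n^2*s - 41*n*s^2 + 42*s^3 + (n + 5*s)*(-3*n^2 + 4*n*s + 41*s^2))/(n^3 - 2*n^2*s - 41*n*s^2 + 42*s^3)^2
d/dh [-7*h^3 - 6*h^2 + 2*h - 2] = -21*h^2 - 12*h + 2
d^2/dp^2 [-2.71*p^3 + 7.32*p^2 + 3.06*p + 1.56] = 14.64 - 16.26*p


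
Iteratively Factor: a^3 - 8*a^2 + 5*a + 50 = (a - 5)*(a^2 - 3*a - 10) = (a - 5)*(a + 2)*(a - 5)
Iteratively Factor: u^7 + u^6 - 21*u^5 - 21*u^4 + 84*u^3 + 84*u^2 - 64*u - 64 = (u + 1)*(u^6 - 21*u^4 + 84*u^2 - 64) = (u - 4)*(u + 1)*(u^5 + 4*u^4 - 5*u^3 - 20*u^2 + 4*u + 16) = (u - 4)*(u + 1)*(u + 4)*(u^4 - 5*u^2 + 4) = (u - 4)*(u - 2)*(u + 1)*(u + 4)*(u^3 + 2*u^2 - u - 2) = (u - 4)*(u - 2)*(u - 1)*(u + 1)*(u + 4)*(u^2 + 3*u + 2) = (u - 4)*(u - 2)*(u - 1)*(u + 1)*(u + 2)*(u + 4)*(u + 1)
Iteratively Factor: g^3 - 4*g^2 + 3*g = (g - 3)*(g^2 - g) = g*(g - 3)*(g - 1)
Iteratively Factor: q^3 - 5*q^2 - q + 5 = (q - 1)*(q^2 - 4*q - 5) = (q - 1)*(q + 1)*(q - 5)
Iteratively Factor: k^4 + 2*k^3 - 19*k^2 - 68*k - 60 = (k + 3)*(k^3 - k^2 - 16*k - 20) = (k + 2)*(k + 3)*(k^2 - 3*k - 10) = (k - 5)*(k + 2)*(k + 3)*(k + 2)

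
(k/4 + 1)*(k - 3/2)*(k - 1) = k^3/4 + 3*k^2/8 - 17*k/8 + 3/2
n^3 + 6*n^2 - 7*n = n*(n - 1)*(n + 7)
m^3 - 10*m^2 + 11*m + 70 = (m - 7)*(m - 5)*(m + 2)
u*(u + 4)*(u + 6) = u^3 + 10*u^2 + 24*u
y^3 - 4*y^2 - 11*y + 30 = (y - 5)*(y - 2)*(y + 3)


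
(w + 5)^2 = w^2 + 10*w + 25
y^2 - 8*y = y*(y - 8)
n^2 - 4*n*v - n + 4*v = (n - 1)*(n - 4*v)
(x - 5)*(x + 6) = x^2 + x - 30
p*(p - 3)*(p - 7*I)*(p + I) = p^4 - 3*p^3 - 6*I*p^3 + 7*p^2 + 18*I*p^2 - 21*p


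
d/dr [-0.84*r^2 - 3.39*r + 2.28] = -1.68*r - 3.39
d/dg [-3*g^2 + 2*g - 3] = 2 - 6*g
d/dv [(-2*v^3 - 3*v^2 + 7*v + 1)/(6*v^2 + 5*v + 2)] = (-12*v^4 - 20*v^3 - 69*v^2 - 24*v + 9)/(36*v^4 + 60*v^3 + 49*v^2 + 20*v + 4)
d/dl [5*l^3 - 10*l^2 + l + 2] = 15*l^2 - 20*l + 1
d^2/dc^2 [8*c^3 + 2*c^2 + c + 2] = 48*c + 4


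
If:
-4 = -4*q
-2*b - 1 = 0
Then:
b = -1/2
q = 1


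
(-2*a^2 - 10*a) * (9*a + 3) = -18*a^3 - 96*a^2 - 30*a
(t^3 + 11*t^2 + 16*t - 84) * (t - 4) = t^4 + 7*t^3 - 28*t^2 - 148*t + 336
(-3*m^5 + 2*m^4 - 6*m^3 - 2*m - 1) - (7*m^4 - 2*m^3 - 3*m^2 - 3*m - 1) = -3*m^5 - 5*m^4 - 4*m^3 + 3*m^2 + m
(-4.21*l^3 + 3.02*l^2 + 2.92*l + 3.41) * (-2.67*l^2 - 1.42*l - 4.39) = 11.2407*l^5 - 2.0852*l^4 + 6.3971*l^3 - 26.5089*l^2 - 17.661*l - 14.9699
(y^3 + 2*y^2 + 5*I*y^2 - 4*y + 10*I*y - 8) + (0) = y^3 + 2*y^2 + 5*I*y^2 - 4*y + 10*I*y - 8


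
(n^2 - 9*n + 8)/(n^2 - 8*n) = (n - 1)/n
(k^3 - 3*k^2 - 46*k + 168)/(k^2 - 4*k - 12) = (k^2 + 3*k - 28)/(k + 2)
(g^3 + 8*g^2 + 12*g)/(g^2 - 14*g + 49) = g*(g^2 + 8*g + 12)/(g^2 - 14*g + 49)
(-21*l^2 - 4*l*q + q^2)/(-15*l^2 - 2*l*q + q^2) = (-7*l + q)/(-5*l + q)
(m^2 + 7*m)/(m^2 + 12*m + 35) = m/(m + 5)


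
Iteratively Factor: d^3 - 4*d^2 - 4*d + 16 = (d - 4)*(d^2 - 4) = (d - 4)*(d - 2)*(d + 2)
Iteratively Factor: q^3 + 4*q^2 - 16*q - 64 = (q - 4)*(q^2 + 8*q + 16) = (q - 4)*(q + 4)*(q + 4)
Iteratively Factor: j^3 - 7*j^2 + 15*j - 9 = (j - 3)*(j^2 - 4*j + 3) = (j - 3)*(j - 1)*(j - 3)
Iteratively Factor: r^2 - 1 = (r - 1)*(r + 1)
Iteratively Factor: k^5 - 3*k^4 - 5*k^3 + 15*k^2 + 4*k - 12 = (k - 2)*(k^4 - k^3 - 7*k^2 + k + 6) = (k - 2)*(k + 1)*(k^3 - 2*k^2 - 5*k + 6) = (k - 2)*(k - 1)*(k + 1)*(k^2 - k - 6) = (k - 2)*(k - 1)*(k + 1)*(k + 2)*(k - 3)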